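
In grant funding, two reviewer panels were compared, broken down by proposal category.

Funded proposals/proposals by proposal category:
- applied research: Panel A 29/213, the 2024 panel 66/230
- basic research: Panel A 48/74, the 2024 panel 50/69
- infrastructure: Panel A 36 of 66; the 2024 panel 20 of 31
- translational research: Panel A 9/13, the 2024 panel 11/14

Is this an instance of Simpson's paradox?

Applied research: Panel A 29/213 = 13.6%, the 2024 panel 66/230 = 28.7% → the 2024 panel
Basic research: Panel A 48/74 = 64.9%, the 2024 panel 50/69 = 72.5% → the 2024 panel
Infrastructure: Panel A 36/66 = 54.5%, the 2024 panel 20/31 = 64.5% → the 2024 panel
Translational research: Panel A 9/13 = 69.2%, the 2024 panel 11/14 = 78.6% → the 2024 panel
Overall: Panel A 122/366 = 33.3%, the 2024 panel 147/344 = 42.7% → the 2024 panel
The 2024 panel wins overall and in every proposal group — no reversal.

No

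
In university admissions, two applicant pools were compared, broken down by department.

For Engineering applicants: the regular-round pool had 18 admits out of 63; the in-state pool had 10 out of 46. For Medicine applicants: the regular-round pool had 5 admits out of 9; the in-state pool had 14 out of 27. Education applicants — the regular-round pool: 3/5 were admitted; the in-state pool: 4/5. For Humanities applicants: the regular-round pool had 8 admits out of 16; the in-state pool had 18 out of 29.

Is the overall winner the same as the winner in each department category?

Engineering: the regular-round pool 18/63 = 28.6%, the in-state pool 10/46 = 21.7% → the regular-round pool
Medicine: the regular-round pool 5/9 = 55.6%, the in-state pool 14/27 = 51.9% → the regular-round pool
Education: the regular-round pool 3/5 = 60.0%, the in-state pool 4/5 = 80.0% → the in-state pool
Humanities: the regular-round pool 8/16 = 50.0%, the in-state pool 18/29 = 62.1% → the in-state pool
Overall: the regular-round pool 34/93 = 36.6%, the in-state pool 46/107 = 43.0% → the in-state pool
Neither sweeps: the regular-round pool wins 2 of 4 groups, the in-state pool wins 2. The in-state pool wins overall but not every group — no Simpson reversal.

No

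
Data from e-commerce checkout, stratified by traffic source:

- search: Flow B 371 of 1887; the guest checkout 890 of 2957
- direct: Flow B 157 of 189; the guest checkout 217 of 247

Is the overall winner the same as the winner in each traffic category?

Search: Flow B 371/1887 = 19.7%, the guest checkout 890/2957 = 30.1% → the guest checkout
Direct: Flow B 157/189 = 83.1%, the guest checkout 217/247 = 87.9% → the guest checkout
Overall: Flow B 528/2076 = 25.4%, the guest checkout 1107/3204 = 34.6% → the guest checkout
The guest checkout wins overall and in every traffic group — no reversal.

Yes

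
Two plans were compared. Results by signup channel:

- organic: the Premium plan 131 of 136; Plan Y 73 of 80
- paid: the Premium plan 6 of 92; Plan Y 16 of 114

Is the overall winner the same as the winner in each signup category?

No

Organic: the Premium plan 131/136 = 96.3%, Plan Y 73/80 = 91.2% → the Premium plan
Paid: the Premium plan 6/92 = 6.5%, Plan Y 16/114 = 14.0% → Plan Y
Overall: the Premium plan 137/228 = 60.1%, Plan Y 89/194 = 45.9% → the Premium plan
Neither sweeps: the Premium plan wins 1 of 2 groups, Plan Y wins 1. The Premium plan wins overall but not every group — no Simpson reversal.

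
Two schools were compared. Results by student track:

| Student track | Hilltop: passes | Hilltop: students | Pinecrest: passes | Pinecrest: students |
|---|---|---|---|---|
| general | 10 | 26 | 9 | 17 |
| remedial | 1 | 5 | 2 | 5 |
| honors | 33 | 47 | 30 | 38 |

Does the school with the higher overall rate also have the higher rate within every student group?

Yes

General: Hilltop 10/26 = 38.5%, Pinecrest 9/17 = 52.9% → Pinecrest
Remedial: Hilltop 1/5 = 20.0%, Pinecrest 2/5 = 40.0% → Pinecrest
Honors: Hilltop 33/47 = 70.2%, Pinecrest 30/38 = 78.9% → Pinecrest
Overall: Hilltop 44/78 = 56.4%, Pinecrest 41/60 = 68.3% → Pinecrest
Pinecrest wins overall and in every student group — no reversal.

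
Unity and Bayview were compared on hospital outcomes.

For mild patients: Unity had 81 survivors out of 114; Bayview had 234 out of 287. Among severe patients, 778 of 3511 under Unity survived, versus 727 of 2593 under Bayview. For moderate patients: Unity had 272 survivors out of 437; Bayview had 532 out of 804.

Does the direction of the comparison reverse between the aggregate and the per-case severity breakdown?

No

Mild: Unity 81/114 = 71.1%, Bayview 234/287 = 81.5% → Bayview
Severe: Unity 778/3511 = 22.2%, Bayview 727/2593 = 28.0% → Bayview
Moderate: Unity 272/437 = 62.2%, Bayview 532/804 = 66.2% → Bayview
Overall: Unity 1131/4062 = 27.8%, Bayview 1493/3684 = 40.5% → Bayview
Bayview wins overall and in every case group — no reversal.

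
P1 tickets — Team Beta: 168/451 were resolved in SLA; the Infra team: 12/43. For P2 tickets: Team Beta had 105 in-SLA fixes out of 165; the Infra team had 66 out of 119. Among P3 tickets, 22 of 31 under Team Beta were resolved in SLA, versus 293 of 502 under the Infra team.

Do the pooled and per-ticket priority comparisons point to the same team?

No

P1: Team Beta 168/451 = 37.3%, the Infra team 12/43 = 27.9% → Team Beta
P2: Team Beta 105/165 = 63.6%, the Infra team 66/119 = 55.5% → Team Beta
P3: Team Beta 22/31 = 71.0%, the Infra team 293/502 = 58.4% → Team Beta
Overall: Team Beta 295/647 = 45.6%, the Infra team 371/664 = 55.9% → the Infra team
Team Beta wins each ticket group but the Infra team wins overall — the comparison reverses. Team Beta's tickets skew toward P1, which has a lower base rate.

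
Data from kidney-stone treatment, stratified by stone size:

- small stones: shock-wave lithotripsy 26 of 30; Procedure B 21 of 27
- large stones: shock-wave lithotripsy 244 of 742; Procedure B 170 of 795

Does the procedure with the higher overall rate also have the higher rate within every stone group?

Small stones: shock-wave lithotripsy 26/30 = 86.7%, Procedure B 21/27 = 77.8% → shock-wave lithotripsy
Large stones: shock-wave lithotripsy 244/742 = 32.9%, Procedure B 170/795 = 21.4% → shock-wave lithotripsy
Overall: shock-wave lithotripsy 270/772 = 35.0%, Procedure B 191/822 = 23.2% → shock-wave lithotripsy
Shock-wave lithotripsy wins overall and in every stone group — no reversal.

Yes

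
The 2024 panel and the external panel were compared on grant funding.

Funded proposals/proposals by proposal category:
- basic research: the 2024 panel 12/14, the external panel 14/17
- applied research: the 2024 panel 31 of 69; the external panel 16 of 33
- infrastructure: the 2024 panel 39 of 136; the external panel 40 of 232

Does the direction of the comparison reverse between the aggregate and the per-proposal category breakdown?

No

Basic research: the 2024 panel 12/14 = 85.7%, the external panel 14/17 = 82.4% → the 2024 panel
Applied research: the 2024 panel 31/69 = 44.9%, the external panel 16/33 = 48.5% → the external panel
Infrastructure: the 2024 panel 39/136 = 28.7%, the external panel 40/232 = 17.2% → the 2024 panel
Overall: the 2024 panel 82/219 = 37.4%, the external panel 70/282 = 24.8% → the 2024 panel
Neither sweeps: the 2024 panel wins 2 of 3 groups, the external panel wins 1. The 2024 panel wins overall but not every group — no Simpson reversal.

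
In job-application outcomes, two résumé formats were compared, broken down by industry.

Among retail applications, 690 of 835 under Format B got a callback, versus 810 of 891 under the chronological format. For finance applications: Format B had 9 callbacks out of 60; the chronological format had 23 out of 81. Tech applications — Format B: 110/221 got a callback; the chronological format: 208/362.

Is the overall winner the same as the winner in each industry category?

Yes

Retail: Format B 690/835 = 82.6%, the chronological format 810/891 = 90.9% → the chronological format
Finance: Format B 9/60 = 15.0%, the chronological format 23/81 = 28.4% → the chronological format
Tech: Format B 110/221 = 49.8%, the chronological format 208/362 = 57.5% → the chronological format
Overall: Format B 809/1116 = 72.5%, the chronological format 1041/1334 = 78.0% → the chronological format
The chronological format wins overall and in every industry group — no reversal.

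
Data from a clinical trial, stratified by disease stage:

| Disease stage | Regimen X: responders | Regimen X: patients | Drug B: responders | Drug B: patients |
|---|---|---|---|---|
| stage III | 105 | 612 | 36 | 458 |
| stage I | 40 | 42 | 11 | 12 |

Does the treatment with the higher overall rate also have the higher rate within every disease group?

Yes

Stage III: Regimen X 105/612 = 17.2%, Drug B 36/458 = 7.9% → Regimen X
Stage I: Regimen X 40/42 = 95.2%, Drug B 11/12 = 91.7% → Regimen X
Overall: Regimen X 145/654 = 22.2%, Drug B 47/470 = 10.0% → Regimen X
Regimen X wins overall and in every disease group — no reversal.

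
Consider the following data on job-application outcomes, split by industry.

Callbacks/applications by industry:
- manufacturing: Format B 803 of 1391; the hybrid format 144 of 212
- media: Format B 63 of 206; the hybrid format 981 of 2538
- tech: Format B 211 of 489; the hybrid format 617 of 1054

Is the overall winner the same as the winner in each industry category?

No

Manufacturing: Format B 803/1391 = 57.7%, the hybrid format 144/212 = 67.9% → the hybrid format
Media: Format B 63/206 = 30.6%, the hybrid format 981/2538 = 38.7% → the hybrid format
Tech: Format B 211/489 = 43.1%, the hybrid format 617/1054 = 58.5% → the hybrid format
Overall: Format B 1077/2086 = 51.6%, the hybrid format 1742/3804 = 45.8% → Format B
The hybrid format wins each industry group but Format B wins overall — the comparison reverses. The hybrid format's applications skew toward media, which has a lower base rate.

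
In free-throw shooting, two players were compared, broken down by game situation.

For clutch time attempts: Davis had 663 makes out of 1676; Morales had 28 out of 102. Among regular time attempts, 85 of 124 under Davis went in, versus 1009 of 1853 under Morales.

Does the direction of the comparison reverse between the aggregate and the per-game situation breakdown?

Yes

Clutch time: Davis 663/1676 = 39.6%, Morales 28/102 = 27.5% → Davis
Regular time: Davis 85/124 = 68.5%, Morales 1009/1853 = 54.5% → Davis
Overall: Davis 748/1800 = 41.6%, Morales 1037/1955 = 53.0% → Morales
Davis wins each game group but Morales wins overall — the comparison reverses. Davis's attempts skew toward clutch time, which has a lower base rate.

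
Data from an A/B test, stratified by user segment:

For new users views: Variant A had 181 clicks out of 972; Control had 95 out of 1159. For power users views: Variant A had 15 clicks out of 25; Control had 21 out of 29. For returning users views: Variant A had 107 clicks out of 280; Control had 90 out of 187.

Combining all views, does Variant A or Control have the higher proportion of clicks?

New users: Variant A 181/972 = 18.6%, Control 95/1159 = 8.2% → Variant A
Power users: Variant A 15/25 = 60.0%, Control 21/29 = 72.4% → Control
Returning users: Variant A 107/280 = 38.2%, Control 90/187 = 48.1% → Control
Overall: Variant A 303/1277 = 23.7%, Control 206/1375 = 15.0% → Variant A
(Neither sweeps every user group, but Variant A has the higher pooled rate.)

Variant A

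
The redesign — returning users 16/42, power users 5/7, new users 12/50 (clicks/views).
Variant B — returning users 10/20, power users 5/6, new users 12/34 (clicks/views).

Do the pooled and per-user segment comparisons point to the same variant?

Returning users: the redesign 16/42 = 38.1%, Variant B 10/20 = 50.0% → Variant B
Power users: the redesign 5/7 = 71.4%, Variant B 5/6 = 83.3% → Variant B
New users: the redesign 12/50 = 24.0%, Variant B 12/34 = 35.3% → Variant B
Overall: the redesign 33/99 = 33.3%, Variant B 27/60 = 45.0% → Variant B
Variant B wins overall and in every user group — no reversal.

Yes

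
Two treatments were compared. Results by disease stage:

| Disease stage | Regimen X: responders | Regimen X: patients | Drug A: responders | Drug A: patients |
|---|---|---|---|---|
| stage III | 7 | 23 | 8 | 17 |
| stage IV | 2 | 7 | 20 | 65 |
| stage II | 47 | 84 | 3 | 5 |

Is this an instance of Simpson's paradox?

Yes

Stage III: Regimen X 7/23 = 30.4%, Drug A 8/17 = 47.1% → Drug A
Stage IV: Regimen X 2/7 = 28.6%, Drug A 20/65 = 30.8% → Drug A
Stage II: Regimen X 47/84 = 56.0%, Drug A 3/5 = 60.0% → Drug A
Overall: Regimen X 56/114 = 49.1%, Drug A 31/87 = 35.6% → Regimen X
Drug A wins each disease group but Regimen X wins overall — the comparison reverses. Drug A's patients skew toward stage IV, which has a lower base rate.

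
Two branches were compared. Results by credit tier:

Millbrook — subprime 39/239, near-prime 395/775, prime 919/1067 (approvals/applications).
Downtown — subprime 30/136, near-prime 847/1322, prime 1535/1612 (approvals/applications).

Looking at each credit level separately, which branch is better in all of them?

Downtown

Subprime: Millbrook 39/239 = 16.3%, Downtown 30/136 = 22.1% → Downtown
Near-prime: Millbrook 395/775 = 51.0%, Downtown 847/1322 = 64.1% → Downtown
Prime: Millbrook 919/1067 = 86.1%, Downtown 1535/1612 = 95.2% → Downtown
Downtown has the higher rate in all 3 groups.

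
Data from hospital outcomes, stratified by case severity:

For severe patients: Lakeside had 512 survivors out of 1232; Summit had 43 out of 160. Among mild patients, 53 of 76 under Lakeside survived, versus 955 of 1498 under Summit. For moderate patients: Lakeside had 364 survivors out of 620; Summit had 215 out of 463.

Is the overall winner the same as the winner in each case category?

No

Severe: Lakeside 512/1232 = 41.6%, Summit 43/160 = 26.9% → Lakeside
Mild: Lakeside 53/76 = 69.7%, Summit 955/1498 = 63.8% → Lakeside
Moderate: Lakeside 364/620 = 58.7%, Summit 215/463 = 46.4% → Lakeside
Overall: Lakeside 929/1928 = 48.2%, Summit 1213/2121 = 57.2% → Summit
Lakeside wins each case group but Summit wins overall — the comparison reverses. Lakeside's patients skew toward severe, which has a lower base rate.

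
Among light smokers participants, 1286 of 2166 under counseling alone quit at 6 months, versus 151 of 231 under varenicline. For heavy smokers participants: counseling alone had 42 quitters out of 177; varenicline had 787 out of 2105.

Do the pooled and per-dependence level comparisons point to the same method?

Light smokers: counseling alone 1286/2166 = 59.4%, varenicline 151/231 = 65.4% → varenicline
Heavy smokers: counseling alone 42/177 = 23.7%, varenicline 787/2105 = 37.4% → varenicline
Overall: counseling alone 1328/2343 = 56.7%, varenicline 938/2336 = 40.2% → counseling alone
Varenicline wins each dependence group but counseling alone wins overall — the comparison reverses. Varenicline's participants skew toward heavy smokers, which has a lower base rate.

No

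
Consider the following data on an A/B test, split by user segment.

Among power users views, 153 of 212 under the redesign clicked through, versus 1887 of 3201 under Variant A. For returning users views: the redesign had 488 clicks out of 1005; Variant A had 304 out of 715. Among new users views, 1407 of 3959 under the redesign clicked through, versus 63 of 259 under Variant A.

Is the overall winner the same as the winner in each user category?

Power users: the redesign 153/212 = 72.2%, Variant A 1887/3201 = 59.0% → the redesign
Returning users: the redesign 488/1005 = 48.6%, Variant A 304/715 = 42.5% → the redesign
New users: the redesign 1407/3959 = 35.5%, Variant A 63/259 = 24.3% → the redesign
Overall: the redesign 2048/5176 = 39.6%, Variant A 2254/4175 = 54.0% → Variant A
The redesign wins each user group but Variant A wins overall — the comparison reverses. The redesign's views skew toward new users, which has a lower base rate.

No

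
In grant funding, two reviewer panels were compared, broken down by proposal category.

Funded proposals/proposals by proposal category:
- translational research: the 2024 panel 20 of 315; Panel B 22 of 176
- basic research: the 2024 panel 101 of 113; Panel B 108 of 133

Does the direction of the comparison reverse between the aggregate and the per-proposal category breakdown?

No

Translational research: the 2024 panel 20/315 = 6.3%, Panel B 22/176 = 12.5% → Panel B
Basic research: the 2024 panel 101/113 = 89.4%, Panel B 108/133 = 81.2% → the 2024 panel
Overall: the 2024 panel 121/428 = 28.3%, Panel B 130/309 = 42.1% → Panel B
Neither sweeps: the 2024 panel wins 1 of 2 groups, Panel B wins 1. Panel B wins overall but not every group — no Simpson reversal.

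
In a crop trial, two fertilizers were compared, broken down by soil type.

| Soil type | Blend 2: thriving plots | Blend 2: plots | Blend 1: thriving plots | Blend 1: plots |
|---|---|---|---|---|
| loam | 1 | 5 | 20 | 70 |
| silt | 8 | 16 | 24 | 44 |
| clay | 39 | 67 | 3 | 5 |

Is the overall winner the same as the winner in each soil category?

Loam: Blend 2 1/5 = 20.0%, Blend 1 20/70 = 28.6% → Blend 1
Silt: Blend 2 8/16 = 50.0%, Blend 1 24/44 = 54.5% → Blend 1
Clay: Blend 2 39/67 = 58.2%, Blend 1 3/5 = 60.0% → Blend 1
Overall: Blend 2 48/88 = 54.5%, Blend 1 47/119 = 39.5% → Blend 2
Blend 1 wins each soil group but Blend 2 wins overall — the comparison reverses. Blend 1's plots skew toward loam, which has a lower base rate.

No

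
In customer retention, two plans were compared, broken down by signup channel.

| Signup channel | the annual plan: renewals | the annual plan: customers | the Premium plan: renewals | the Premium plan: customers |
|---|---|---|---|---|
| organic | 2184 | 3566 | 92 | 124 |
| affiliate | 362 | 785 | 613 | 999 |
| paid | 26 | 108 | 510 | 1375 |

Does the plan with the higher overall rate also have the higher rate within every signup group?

Organic: the annual plan 2184/3566 = 61.2%, the Premium plan 92/124 = 74.2% → the Premium plan
Affiliate: the annual plan 362/785 = 46.1%, the Premium plan 613/999 = 61.4% → the Premium plan
Paid: the annual plan 26/108 = 24.1%, the Premium plan 510/1375 = 37.1% → the Premium plan
Overall: the annual plan 2572/4459 = 57.7%, the Premium plan 1215/2498 = 48.6% → the annual plan
The Premium plan wins each signup group but the annual plan wins overall — the comparison reverses. The Premium plan's customers skew toward paid, which has a lower base rate.

No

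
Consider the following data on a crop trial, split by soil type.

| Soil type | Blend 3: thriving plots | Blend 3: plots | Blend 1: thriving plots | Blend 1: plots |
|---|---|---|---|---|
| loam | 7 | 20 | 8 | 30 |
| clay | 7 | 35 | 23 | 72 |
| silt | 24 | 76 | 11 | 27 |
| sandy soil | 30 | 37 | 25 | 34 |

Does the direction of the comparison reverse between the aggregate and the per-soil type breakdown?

No

Loam: Blend 3 7/20 = 35.0%, Blend 1 8/30 = 26.7% → Blend 3
Clay: Blend 3 7/35 = 20.0%, Blend 1 23/72 = 31.9% → Blend 1
Silt: Blend 3 24/76 = 31.6%, Blend 1 11/27 = 40.7% → Blend 1
Sandy soil: Blend 3 30/37 = 81.1%, Blend 1 25/34 = 73.5% → Blend 3
Overall: Blend 3 68/168 = 40.5%, Blend 1 67/163 = 41.1% → Blend 1
Neither sweeps: Blend 3 wins 2 of 4 groups, Blend 1 wins 2. Blend 1 wins overall but not every group — no Simpson reversal.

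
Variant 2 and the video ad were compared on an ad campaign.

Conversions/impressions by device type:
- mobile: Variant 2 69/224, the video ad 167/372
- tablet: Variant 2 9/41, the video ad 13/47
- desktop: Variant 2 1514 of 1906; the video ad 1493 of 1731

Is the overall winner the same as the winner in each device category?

Yes

Mobile: Variant 2 69/224 = 30.8%, the video ad 167/372 = 44.9% → the video ad
Tablet: Variant 2 9/41 = 22.0%, the video ad 13/47 = 27.7% → the video ad
Desktop: Variant 2 1514/1906 = 79.4%, the video ad 1493/1731 = 86.3% → the video ad
Overall: Variant 2 1592/2171 = 73.3%, the video ad 1673/2150 = 77.8% → the video ad
The video ad wins overall and in every device group — no reversal.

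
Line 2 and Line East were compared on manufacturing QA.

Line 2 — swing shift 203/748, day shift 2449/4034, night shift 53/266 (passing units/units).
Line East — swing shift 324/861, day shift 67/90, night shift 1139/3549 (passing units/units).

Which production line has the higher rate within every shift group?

Line East

Swing shift: Line 2 203/748 = 27.1%, Line East 324/861 = 37.6% → Line East
Day shift: Line 2 2449/4034 = 60.7%, Line East 67/90 = 74.4% → Line East
Night shift: Line 2 53/266 = 19.9%, Line East 1139/3549 = 32.1% → Line East
Line East has the higher rate in all 3 groups.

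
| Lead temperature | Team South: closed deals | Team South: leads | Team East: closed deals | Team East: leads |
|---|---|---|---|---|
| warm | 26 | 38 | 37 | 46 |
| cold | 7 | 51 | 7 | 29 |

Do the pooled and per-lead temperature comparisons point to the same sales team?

Warm: Team South 26/38 = 68.4%, Team East 37/46 = 80.4% → Team East
Cold: Team South 7/51 = 13.7%, Team East 7/29 = 24.1% → Team East
Overall: Team South 33/89 = 37.1%, Team East 44/75 = 58.7% → Team East
Team East wins overall and in every lead group — no reversal.

Yes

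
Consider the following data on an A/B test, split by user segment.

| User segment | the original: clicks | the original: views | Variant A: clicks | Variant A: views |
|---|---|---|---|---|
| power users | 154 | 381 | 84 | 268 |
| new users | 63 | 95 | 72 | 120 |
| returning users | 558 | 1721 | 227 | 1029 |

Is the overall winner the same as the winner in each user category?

Power users: the original 154/381 = 40.4%, Variant A 84/268 = 31.3% → the original
New users: the original 63/95 = 66.3%, Variant A 72/120 = 60.0% → the original
Returning users: the original 558/1721 = 32.4%, Variant A 227/1029 = 22.1% → the original
Overall: the original 775/2197 = 35.3%, Variant A 383/1417 = 27.0% → the original
The original wins overall and in every user group — no reversal.

Yes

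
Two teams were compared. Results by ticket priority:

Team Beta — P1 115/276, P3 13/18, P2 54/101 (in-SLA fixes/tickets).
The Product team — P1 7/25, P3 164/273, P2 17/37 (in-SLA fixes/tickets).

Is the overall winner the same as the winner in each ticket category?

P1: Team Beta 115/276 = 41.7%, the Product team 7/25 = 28.0% → Team Beta
P3: Team Beta 13/18 = 72.2%, the Product team 164/273 = 60.1% → Team Beta
P2: Team Beta 54/101 = 53.5%, the Product team 17/37 = 45.9% → Team Beta
Overall: Team Beta 182/395 = 46.1%, the Product team 188/335 = 56.1% → the Product team
Team Beta wins each ticket group but the Product team wins overall — the comparison reverses. Team Beta's tickets skew toward P1, which has a lower base rate.

No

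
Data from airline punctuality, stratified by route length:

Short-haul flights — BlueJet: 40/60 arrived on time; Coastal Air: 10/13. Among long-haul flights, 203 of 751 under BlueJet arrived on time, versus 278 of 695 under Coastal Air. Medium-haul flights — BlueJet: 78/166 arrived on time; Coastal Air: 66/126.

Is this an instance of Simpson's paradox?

No

Short-haul: BlueJet 40/60 = 66.7%, Coastal Air 10/13 = 76.9% → Coastal Air
Long-haul: BlueJet 203/751 = 27.0%, Coastal Air 278/695 = 40.0% → Coastal Air
Medium-haul: BlueJet 78/166 = 47.0%, Coastal Air 66/126 = 52.4% → Coastal Air
Overall: BlueJet 321/977 = 32.9%, Coastal Air 354/834 = 42.4% → Coastal Air
Coastal Air wins overall and in every route group — no reversal.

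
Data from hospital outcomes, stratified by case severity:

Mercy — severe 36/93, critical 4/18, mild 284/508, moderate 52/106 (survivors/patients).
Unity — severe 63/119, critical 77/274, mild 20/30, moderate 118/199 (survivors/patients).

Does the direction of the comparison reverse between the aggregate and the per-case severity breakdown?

Yes

Severe: Mercy 36/93 = 38.7%, Unity 63/119 = 52.9% → Unity
Critical: Mercy 4/18 = 22.2%, Unity 77/274 = 28.1% → Unity
Mild: Mercy 284/508 = 55.9%, Unity 20/30 = 66.7% → Unity
Moderate: Mercy 52/106 = 49.1%, Unity 118/199 = 59.3% → Unity
Overall: Mercy 376/725 = 51.9%, Unity 278/622 = 44.7% → Mercy
Unity wins each case group but Mercy wins overall — the comparison reverses. Unity's patients skew toward critical, which has a lower base rate.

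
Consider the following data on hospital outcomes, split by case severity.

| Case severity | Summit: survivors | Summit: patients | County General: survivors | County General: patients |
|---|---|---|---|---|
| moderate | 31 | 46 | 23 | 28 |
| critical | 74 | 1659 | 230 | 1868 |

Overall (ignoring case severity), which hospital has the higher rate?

County General

Moderate: Summit 31/46 = 67.4%, County General 23/28 = 82.1% → County General
Critical: Summit 74/1659 = 4.5%, County General 230/1868 = 12.3% → County General
Overall: Summit 105/1705 = 6.2%, County General 253/1896 = 13.3% → County General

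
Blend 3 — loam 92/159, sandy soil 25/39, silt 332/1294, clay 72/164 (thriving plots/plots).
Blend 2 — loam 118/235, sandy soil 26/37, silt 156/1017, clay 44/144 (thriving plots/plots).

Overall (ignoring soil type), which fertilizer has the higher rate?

Blend 3

Loam: Blend 3 92/159 = 57.9%, Blend 2 118/235 = 50.2% → Blend 3
Sandy soil: Blend 3 25/39 = 64.1%, Blend 2 26/37 = 70.3% → Blend 2
Silt: Blend 3 332/1294 = 25.7%, Blend 2 156/1017 = 15.3% → Blend 3
Clay: Blend 3 72/164 = 43.9%, Blend 2 44/144 = 30.6% → Blend 3
Overall: Blend 3 521/1656 = 31.5%, Blend 2 344/1433 = 24.0% → Blend 3
(Neither sweeps every soil group, but Blend 3 has the higher pooled rate.)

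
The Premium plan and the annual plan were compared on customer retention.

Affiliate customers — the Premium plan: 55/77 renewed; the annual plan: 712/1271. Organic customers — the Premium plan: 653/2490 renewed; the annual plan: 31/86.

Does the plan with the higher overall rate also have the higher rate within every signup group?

Affiliate: the Premium plan 55/77 = 71.4%, the annual plan 712/1271 = 56.0% → the Premium plan
Organic: the Premium plan 653/2490 = 26.2%, the annual plan 31/86 = 36.0% → the annual plan
Overall: the Premium plan 708/2567 = 27.6%, the annual plan 743/1357 = 54.8% → the annual plan
Neither sweeps: the Premium plan wins 1 of 2 groups, the annual plan wins 1. The annual plan wins overall but not every group — no Simpson reversal.

No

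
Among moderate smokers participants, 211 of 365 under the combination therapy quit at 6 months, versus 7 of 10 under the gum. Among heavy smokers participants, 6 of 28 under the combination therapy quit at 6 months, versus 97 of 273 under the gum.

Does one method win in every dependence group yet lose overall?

Moderate smokers: the combination therapy 211/365 = 57.8%, the gum 7/10 = 70.0% → the gum
Heavy smokers: the combination therapy 6/28 = 21.4%, the gum 97/273 = 35.5% → the gum
Overall: the combination therapy 217/393 = 55.2%, the gum 104/283 = 36.7% → the combination therapy
The gum wins each dependence group but the combination therapy wins overall — the comparison reverses. The gum's participants skew toward heavy smokers, which has a lower base rate.

Yes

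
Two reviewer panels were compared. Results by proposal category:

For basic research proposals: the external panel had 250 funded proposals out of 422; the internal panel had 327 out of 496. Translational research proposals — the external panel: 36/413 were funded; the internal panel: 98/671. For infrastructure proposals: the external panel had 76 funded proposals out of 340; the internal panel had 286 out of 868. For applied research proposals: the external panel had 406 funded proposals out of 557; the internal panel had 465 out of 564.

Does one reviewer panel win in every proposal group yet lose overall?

No

Basic research: the external panel 250/422 = 59.2%, the internal panel 327/496 = 65.9% → the internal panel
Translational research: the external panel 36/413 = 8.7%, the internal panel 98/671 = 14.6% → the internal panel
Infrastructure: the external panel 76/340 = 22.4%, the internal panel 286/868 = 32.9% → the internal panel
Applied research: the external panel 406/557 = 72.9%, the internal panel 465/564 = 82.4% → the internal panel
Overall: the external panel 768/1732 = 44.3%, the internal panel 1176/2599 = 45.2% → the internal panel
The internal panel wins overall and in every proposal group — no reversal.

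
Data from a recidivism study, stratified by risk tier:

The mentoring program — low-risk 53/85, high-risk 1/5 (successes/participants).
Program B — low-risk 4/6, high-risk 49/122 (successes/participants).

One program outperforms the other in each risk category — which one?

Low-risk: the mentoring program 53/85 = 62.4%, Program B 4/6 = 66.7% → Program B
High-risk: the mentoring program 1/5 = 20.0%, Program B 49/122 = 40.2% → Program B
Program B has the higher rate in both groups.

Program B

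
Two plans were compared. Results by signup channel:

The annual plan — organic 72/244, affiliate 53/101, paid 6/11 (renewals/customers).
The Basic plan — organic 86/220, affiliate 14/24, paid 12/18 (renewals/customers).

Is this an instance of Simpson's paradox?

Organic: the annual plan 72/244 = 29.5%, the Basic plan 86/220 = 39.1% → the Basic plan
Affiliate: the annual plan 53/101 = 52.5%, the Basic plan 14/24 = 58.3% → the Basic plan
Paid: the annual plan 6/11 = 54.5%, the Basic plan 12/18 = 66.7% → the Basic plan
Overall: the annual plan 131/356 = 36.8%, the Basic plan 112/262 = 42.7% → the Basic plan
The Basic plan wins overall and in every signup group — no reversal.

No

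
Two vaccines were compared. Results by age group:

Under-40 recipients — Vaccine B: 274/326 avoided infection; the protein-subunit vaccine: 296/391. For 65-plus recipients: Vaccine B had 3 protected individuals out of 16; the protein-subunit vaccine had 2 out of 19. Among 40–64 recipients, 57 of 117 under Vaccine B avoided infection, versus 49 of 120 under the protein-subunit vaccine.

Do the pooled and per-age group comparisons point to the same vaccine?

Yes

Under-40: Vaccine B 274/326 = 84.0%, the protein-subunit vaccine 296/391 = 75.7% → Vaccine B
65-plus: Vaccine B 3/16 = 18.8%, the protein-subunit vaccine 2/19 = 10.5% → Vaccine B
40–64: Vaccine B 57/117 = 48.7%, the protein-subunit vaccine 49/120 = 40.8% → Vaccine B
Overall: Vaccine B 334/459 = 72.8%, the protein-subunit vaccine 347/530 = 65.5% → Vaccine B
Vaccine B wins overall and in every age group — no reversal.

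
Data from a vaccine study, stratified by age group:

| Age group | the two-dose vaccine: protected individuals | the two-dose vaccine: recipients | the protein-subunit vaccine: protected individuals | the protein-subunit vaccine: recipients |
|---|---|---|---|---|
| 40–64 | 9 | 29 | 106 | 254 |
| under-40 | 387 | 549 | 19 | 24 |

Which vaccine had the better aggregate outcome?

40–64: the two-dose vaccine 9/29 = 31.0%, the protein-subunit vaccine 106/254 = 41.7% → the protein-subunit vaccine
Under-40: the two-dose vaccine 387/549 = 70.5%, the protein-subunit vaccine 19/24 = 79.2% → the protein-subunit vaccine
Overall: the two-dose vaccine 396/578 = 68.5%, the protein-subunit vaccine 125/278 = 45.0% → the two-dose vaccine
(The protein-subunit vaccine wins every age group but the two-dose vaccine wins overall — the protein-subunit vaccine's recipients skew toward the low-rate 40–64 group.)

the two-dose vaccine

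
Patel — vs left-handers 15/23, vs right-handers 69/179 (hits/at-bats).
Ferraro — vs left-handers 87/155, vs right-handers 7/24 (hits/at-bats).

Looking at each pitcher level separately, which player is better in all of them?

Vs left-handers: Patel 15/23 = 65.2%, Ferraro 87/155 = 56.1% → Patel
Vs right-handers: Patel 69/179 = 38.5%, Ferraro 7/24 = 29.2% → Patel
Patel has the higher rate in both groups.

Patel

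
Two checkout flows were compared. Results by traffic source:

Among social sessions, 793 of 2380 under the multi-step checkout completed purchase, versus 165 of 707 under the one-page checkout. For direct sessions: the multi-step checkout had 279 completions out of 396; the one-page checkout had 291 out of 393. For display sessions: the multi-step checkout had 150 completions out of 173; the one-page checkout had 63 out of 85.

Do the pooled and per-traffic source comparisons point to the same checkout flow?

Social: the multi-step checkout 793/2380 = 33.3%, the one-page checkout 165/707 = 23.3% → the multi-step checkout
Direct: the multi-step checkout 279/396 = 70.5%, the one-page checkout 291/393 = 74.0% → the one-page checkout
Display: the multi-step checkout 150/173 = 86.7%, the one-page checkout 63/85 = 74.1% → the multi-step checkout
Overall: the multi-step checkout 1222/2949 = 41.4%, the one-page checkout 519/1185 = 43.8% → the one-page checkout
Neither sweeps: the multi-step checkout wins 2 of 3 groups, the one-page checkout wins 1. The one-page checkout wins overall but not every group — no Simpson reversal.

No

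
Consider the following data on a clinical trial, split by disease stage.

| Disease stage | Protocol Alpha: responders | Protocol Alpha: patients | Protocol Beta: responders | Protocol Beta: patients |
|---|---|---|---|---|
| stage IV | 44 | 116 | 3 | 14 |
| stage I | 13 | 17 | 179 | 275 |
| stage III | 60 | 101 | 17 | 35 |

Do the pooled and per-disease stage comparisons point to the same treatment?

No

Stage IV: Protocol Alpha 44/116 = 37.9%, Protocol Beta 3/14 = 21.4% → Protocol Alpha
Stage I: Protocol Alpha 13/17 = 76.5%, Protocol Beta 179/275 = 65.1% → Protocol Alpha
Stage III: Protocol Alpha 60/101 = 59.4%, Protocol Beta 17/35 = 48.6% → Protocol Alpha
Overall: Protocol Alpha 117/234 = 50.0%, Protocol Beta 199/324 = 61.4% → Protocol Beta
Protocol Alpha wins each disease group but Protocol Beta wins overall — the comparison reverses. Protocol Alpha's patients skew toward stage IV, which has a lower base rate.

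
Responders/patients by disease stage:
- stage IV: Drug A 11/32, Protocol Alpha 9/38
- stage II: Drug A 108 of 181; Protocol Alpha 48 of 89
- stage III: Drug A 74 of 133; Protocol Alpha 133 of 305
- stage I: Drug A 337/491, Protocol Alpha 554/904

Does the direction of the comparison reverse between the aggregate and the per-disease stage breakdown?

No

Stage IV: Drug A 11/32 = 34.4%, Protocol Alpha 9/38 = 23.7% → Drug A
Stage II: Drug A 108/181 = 59.7%, Protocol Alpha 48/89 = 53.9% → Drug A
Stage III: Drug A 74/133 = 55.6%, Protocol Alpha 133/305 = 43.6% → Drug A
Stage I: Drug A 337/491 = 68.6%, Protocol Alpha 554/904 = 61.3% → Drug A
Overall: Drug A 530/837 = 63.3%, Protocol Alpha 744/1336 = 55.7% → Drug A
Drug A wins overall and in every disease group — no reversal.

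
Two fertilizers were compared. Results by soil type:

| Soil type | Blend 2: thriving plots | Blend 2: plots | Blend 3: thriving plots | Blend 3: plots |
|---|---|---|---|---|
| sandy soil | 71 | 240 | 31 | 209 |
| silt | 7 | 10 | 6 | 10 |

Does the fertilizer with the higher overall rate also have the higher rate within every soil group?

Yes

Sandy soil: Blend 2 71/240 = 29.6%, Blend 3 31/209 = 14.8% → Blend 2
Silt: Blend 2 7/10 = 70.0%, Blend 3 6/10 = 60.0% → Blend 2
Overall: Blend 2 78/250 = 31.2%, Blend 3 37/219 = 16.9% → Blend 2
Blend 2 wins overall and in every soil group — no reversal.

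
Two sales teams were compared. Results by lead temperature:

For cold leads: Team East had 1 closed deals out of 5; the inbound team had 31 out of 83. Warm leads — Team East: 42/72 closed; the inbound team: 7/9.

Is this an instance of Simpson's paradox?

Cold: Team East 1/5 = 20.0%, the inbound team 31/83 = 37.3% → the inbound team
Warm: Team East 42/72 = 58.3%, the inbound team 7/9 = 77.8% → the inbound team
Overall: Team East 43/77 = 55.8%, the inbound team 38/92 = 41.3% → Team East
The inbound team wins each lead group but Team East wins overall — the comparison reverses. The inbound team's leads skew toward cold, which has a lower base rate.

Yes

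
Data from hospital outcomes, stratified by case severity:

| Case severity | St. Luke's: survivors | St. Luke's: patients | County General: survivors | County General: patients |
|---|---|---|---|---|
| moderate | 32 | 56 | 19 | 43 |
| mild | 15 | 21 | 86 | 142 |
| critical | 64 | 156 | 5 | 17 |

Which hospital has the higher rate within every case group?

St. Luke's

Moderate: St. Luke's 32/56 = 57.1%, County General 19/43 = 44.2% → St. Luke's
Mild: St. Luke's 15/21 = 71.4%, County General 86/142 = 60.6% → St. Luke's
Critical: St. Luke's 64/156 = 41.0%, County General 5/17 = 29.4% → St. Luke's
St. Luke's has the higher rate in all 3 groups.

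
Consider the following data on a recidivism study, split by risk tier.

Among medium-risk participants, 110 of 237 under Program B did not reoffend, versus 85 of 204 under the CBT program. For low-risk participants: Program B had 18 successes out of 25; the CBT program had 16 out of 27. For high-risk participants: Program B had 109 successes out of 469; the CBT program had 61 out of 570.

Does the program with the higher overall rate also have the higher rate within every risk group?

Medium-risk: Program B 110/237 = 46.4%, the CBT program 85/204 = 41.7% → Program B
Low-risk: Program B 18/25 = 72.0%, the CBT program 16/27 = 59.3% → Program B
High-risk: Program B 109/469 = 23.2%, the CBT program 61/570 = 10.7% → Program B
Overall: Program B 237/731 = 32.4%, the CBT program 162/801 = 20.2% → Program B
Program B wins overall and in every risk group — no reversal.

Yes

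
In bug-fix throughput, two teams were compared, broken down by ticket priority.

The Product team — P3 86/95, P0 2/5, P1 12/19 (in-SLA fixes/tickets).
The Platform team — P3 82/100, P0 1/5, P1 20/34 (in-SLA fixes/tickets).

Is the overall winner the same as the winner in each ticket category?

P3: the Product team 86/95 = 90.5%, the Platform team 82/100 = 82.0% → the Product team
P0: the Product team 2/5 = 40.0%, the Platform team 1/5 = 20.0% → the Product team
P1: the Product team 12/19 = 63.2%, the Platform team 20/34 = 58.8% → the Product team
Overall: the Product team 100/119 = 84.0%, the Platform team 103/139 = 74.1% → the Product team
The Product team wins overall and in every ticket group — no reversal.

Yes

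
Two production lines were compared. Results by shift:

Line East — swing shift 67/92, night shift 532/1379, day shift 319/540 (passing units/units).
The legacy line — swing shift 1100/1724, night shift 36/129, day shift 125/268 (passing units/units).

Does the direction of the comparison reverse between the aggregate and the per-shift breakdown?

Swing shift: Line East 67/92 = 72.8%, the legacy line 1100/1724 = 63.8% → Line East
Night shift: Line East 532/1379 = 38.6%, the legacy line 36/129 = 27.9% → Line East
Day shift: Line East 319/540 = 59.1%, the legacy line 125/268 = 46.6% → Line East
Overall: Line East 918/2011 = 45.6%, the legacy line 1261/2121 = 59.5% → the legacy line
Line East wins each shift group but the legacy line wins overall — the comparison reverses. Line East's units skew toward night shift, which has a lower base rate.

Yes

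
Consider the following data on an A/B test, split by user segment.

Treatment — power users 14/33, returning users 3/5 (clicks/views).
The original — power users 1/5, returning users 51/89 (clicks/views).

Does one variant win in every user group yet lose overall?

Yes

Power users: Treatment 14/33 = 42.4%, the original 1/5 = 20.0% → Treatment
Returning users: Treatment 3/5 = 60.0%, the original 51/89 = 57.3% → Treatment
Overall: Treatment 17/38 = 44.7%, the original 52/94 = 55.3% → the original
Treatment wins each user group but the original wins overall — the comparison reverses. Treatment's views skew toward power users, which has a lower base rate.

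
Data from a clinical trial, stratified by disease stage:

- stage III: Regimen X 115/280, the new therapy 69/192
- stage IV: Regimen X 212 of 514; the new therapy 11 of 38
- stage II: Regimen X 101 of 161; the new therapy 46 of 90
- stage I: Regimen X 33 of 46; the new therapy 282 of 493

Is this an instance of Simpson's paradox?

Stage III: Regimen X 115/280 = 41.1%, the new therapy 69/192 = 35.9% → Regimen X
Stage IV: Regimen X 212/514 = 41.2%, the new therapy 11/38 = 28.9% → Regimen X
Stage II: Regimen X 101/161 = 62.7%, the new therapy 46/90 = 51.1% → Regimen X
Stage I: Regimen X 33/46 = 71.7%, the new therapy 282/493 = 57.2% → Regimen X
Overall: Regimen X 461/1001 = 46.1%, the new therapy 408/813 = 50.2% → the new therapy
Regimen X wins each disease group but the new therapy wins overall — the comparison reverses. Regimen X's patients skew toward stage IV, which has a lower base rate.

Yes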